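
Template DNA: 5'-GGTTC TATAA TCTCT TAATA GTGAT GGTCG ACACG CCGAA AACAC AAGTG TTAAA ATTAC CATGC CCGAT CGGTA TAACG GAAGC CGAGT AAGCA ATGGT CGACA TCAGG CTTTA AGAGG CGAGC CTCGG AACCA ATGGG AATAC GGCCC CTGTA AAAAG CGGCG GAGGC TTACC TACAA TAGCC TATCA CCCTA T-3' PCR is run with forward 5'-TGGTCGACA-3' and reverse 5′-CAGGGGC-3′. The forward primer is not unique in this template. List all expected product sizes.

The forward primer TGGTCGACA matches the top strand at positions 25–33, 97–105.
The reverse primer's reverse complement is GCCCCTG, matching at positions 147–153.
Each forward site pairs with the reverse site to give a product ending at position 153: sizes 129, 57 bp.

129 bp, 57 bp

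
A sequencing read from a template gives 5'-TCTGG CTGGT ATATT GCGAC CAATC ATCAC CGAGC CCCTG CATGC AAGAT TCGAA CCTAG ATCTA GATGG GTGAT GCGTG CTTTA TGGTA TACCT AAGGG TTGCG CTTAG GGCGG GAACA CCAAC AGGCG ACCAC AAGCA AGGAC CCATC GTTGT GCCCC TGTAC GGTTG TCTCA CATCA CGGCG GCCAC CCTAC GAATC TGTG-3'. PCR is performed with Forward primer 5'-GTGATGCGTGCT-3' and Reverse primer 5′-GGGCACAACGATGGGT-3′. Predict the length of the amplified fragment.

89 bp

The forward primer matches the template at positions 71–82.
Reverse complement of the reverse primer: ACCCATCGTTGTGCCC. This occurs on the top strand at positions 144–159.
Amplicon spans positions 71–159: 89 bp.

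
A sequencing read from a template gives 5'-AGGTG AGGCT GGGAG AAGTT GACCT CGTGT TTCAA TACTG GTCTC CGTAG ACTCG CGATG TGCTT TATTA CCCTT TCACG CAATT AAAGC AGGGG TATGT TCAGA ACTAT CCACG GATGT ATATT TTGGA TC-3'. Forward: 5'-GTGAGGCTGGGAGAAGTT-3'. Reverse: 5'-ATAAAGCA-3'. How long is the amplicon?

Scanning the template, GTGAGGCTGGGAGAAGTT occurs at positions 3–20; this primer anneals to the bottom strand there with its 3' end pointing downstream.
Taking the reverse complement of ATAAAGCA gives TGCTTTAT, found at positions 61–68 on the template; the primer anneals here to the top strand with its 3' end pointing upstream.
The product runs from position 3 to position 68, so its length is 68 − 3 + 1 = 66 bp.

66 bp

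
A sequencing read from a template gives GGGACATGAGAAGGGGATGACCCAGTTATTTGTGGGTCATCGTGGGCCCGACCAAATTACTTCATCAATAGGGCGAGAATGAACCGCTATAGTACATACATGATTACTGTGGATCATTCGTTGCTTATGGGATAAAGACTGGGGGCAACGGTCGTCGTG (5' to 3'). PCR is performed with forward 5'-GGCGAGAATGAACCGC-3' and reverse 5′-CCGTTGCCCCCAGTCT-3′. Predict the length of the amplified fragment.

Forward primer GGCGAGAATGAACCGC is found on the top strand at positions 72–87.
Taking the reverse complement of CCGTTGCCCCCAGTCT gives AGACTGGGGGCAACGG, found at positions 136–151 on the template; the primer anneals here to the top strand with its 3' end pointing upstream.
Amplicon spans positions 72–151: 80 bp.

80 bp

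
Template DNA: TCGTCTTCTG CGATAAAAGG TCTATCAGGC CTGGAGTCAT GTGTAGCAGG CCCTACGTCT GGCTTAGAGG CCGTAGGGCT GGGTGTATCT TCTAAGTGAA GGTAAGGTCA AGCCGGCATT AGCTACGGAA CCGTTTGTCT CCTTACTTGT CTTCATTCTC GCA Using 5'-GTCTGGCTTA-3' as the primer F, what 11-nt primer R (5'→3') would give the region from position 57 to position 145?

5'-TAAGGAGACAA-3'

The product's 3' end on the top strand is position 145.
The reverse primer anneals to the top strand over positions 135–145, i.e. to TTGTCTCCTTA.
Its sequence written 5'→3' is the reverse complement: TAAGGAGACAA.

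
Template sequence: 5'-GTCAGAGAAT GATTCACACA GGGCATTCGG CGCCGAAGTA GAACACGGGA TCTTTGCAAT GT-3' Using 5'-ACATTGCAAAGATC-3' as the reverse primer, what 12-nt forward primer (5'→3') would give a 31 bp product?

5'-GCCGAAGTAGAA-3'

The reverse primer's reverse complement GATCTTTGCAATGT matches the template at positions 49–62, so the product ends at position 62.
A 31 bp product then starts at position 62 − 31 + 1 = 32.
The forward primer is identical to the top strand there: GCCGAAGTAGAA.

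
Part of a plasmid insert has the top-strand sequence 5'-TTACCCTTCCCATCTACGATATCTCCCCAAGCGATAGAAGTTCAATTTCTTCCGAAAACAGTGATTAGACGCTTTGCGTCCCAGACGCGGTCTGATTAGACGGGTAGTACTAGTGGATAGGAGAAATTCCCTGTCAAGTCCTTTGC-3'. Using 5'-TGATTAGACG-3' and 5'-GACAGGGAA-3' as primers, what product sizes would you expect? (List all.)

74 bp, 43 bp

The forward primer TGATTAGACG matches the top strand at positions 62–71, 93–102.
The reverse primer's reverse complement is TTCCCTGTC, matching at positions 127–135.
Each forward site pairs with the reverse site to give a product ending at position 135: sizes 74, 43 bp.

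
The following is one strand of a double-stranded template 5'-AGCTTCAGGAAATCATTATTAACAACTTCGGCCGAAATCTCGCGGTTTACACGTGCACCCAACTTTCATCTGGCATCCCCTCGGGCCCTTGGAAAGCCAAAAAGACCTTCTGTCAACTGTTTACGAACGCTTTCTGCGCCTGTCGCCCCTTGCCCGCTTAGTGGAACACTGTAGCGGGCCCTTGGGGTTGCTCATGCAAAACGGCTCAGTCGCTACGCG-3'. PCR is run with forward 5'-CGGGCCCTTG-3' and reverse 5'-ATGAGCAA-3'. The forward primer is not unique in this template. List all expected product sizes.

The forward primer CGGGCCCTTG matches the top strand at positions 82–91, 175–184.
The reverse primer's reverse complement is TTGCTCAT, matching at positions 188–195.
Each forward site pairs with the reverse site to give a product ending at position 195: sizes 114, 21 bp.

114 bp, 21 bp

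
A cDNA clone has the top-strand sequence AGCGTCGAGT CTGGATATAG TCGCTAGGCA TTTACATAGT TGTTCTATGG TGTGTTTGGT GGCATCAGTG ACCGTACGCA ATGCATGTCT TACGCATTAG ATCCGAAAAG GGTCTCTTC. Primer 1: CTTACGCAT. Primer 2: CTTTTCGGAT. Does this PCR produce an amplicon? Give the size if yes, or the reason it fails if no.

Primer 1 (CTTACGCAT) matches the top strand at positions 89–97; it acts as a forward primer.
Primer 2's reverse complement is ATCCGAAAAG, matching the top strand at positions 101–110; it acts as a reverse primer.
The 3' ends face each other across positions 89–110, giving a 22 bp product.

Yes — a 22 bp product.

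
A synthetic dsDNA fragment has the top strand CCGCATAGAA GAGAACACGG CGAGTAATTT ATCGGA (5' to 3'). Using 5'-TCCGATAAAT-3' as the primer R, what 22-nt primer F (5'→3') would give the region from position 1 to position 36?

5'-CCGCATAGAAGAGAACACGGCG-3'

The reverse primer's reverse complement ATTTATCGGA matches the template at positions 27–36; the product starts at position 1.
The forward primer is identical to the top strand over positions 1–22: CCGCATAGAAGAGAACACGGCG.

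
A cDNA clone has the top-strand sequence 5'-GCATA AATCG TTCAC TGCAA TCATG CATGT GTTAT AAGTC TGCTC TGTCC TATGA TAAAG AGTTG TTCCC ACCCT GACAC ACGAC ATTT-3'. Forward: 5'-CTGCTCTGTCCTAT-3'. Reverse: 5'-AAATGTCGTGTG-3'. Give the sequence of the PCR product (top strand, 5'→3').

5'-CTGCTCTGTCCTATGATAAAGAGTTGTTCCCACCCTGACACACGACATTT-3'

Forward primer CTGCTCTGTCCTAT is found on the top strand at positions 40–53.
Taking the reverse complement of AAATGTCGTGTG gives CACACGACATTT, found at positions 78–89 on the template; the primer anneals here to the top strand with its 3' end pointing upstream.
The product is the template from position 40 through 89 (50 bp).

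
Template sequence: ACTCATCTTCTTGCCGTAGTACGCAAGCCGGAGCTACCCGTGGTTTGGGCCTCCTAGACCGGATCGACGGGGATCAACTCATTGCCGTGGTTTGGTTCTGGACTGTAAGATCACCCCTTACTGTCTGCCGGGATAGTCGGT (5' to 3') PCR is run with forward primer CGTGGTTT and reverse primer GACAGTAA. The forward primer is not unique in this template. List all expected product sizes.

The forward primer CGTGGTTT matches the top strand at positions 39–46, 86–93.
The reverse primer's reverse complement is TTACTGTC, matching at positions 118–125.
Each forward site pairs with the reverse site to give a product ending at position 125: sizes 87, 40 bp.

87 bp, 40 bp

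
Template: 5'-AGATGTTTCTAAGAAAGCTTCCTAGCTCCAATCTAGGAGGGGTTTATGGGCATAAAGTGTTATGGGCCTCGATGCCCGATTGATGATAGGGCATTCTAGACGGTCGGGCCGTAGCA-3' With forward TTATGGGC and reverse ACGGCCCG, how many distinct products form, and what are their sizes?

Two products: 69 bp, 53 bp

The forward primer TTATGGGC matches the top strand at positions 44–51, 60–67.
The reverse primer's reverse complement is CGGGCCGT, matching at positions 105–112.
Each forward site pairs with the reverse site to give a product ending at position 112: sizes 69, 53 bp.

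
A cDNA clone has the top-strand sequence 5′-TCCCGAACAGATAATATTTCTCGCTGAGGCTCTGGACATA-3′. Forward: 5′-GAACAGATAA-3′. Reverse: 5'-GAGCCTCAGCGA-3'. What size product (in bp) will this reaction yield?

The forward primer matches the template at positions 5–14.
Taking the reverse complement of GAGCCTCAGCGA gives TCGCTGAGGCTC, found at positions 21–32 on the template; the primer anneals here to the top strand with its 3' end pointing upstream.
Product length = (reverse-primer end) − (forward-primer start) + 1 = 32 − 5 + 1 = 28 bp.

28 bp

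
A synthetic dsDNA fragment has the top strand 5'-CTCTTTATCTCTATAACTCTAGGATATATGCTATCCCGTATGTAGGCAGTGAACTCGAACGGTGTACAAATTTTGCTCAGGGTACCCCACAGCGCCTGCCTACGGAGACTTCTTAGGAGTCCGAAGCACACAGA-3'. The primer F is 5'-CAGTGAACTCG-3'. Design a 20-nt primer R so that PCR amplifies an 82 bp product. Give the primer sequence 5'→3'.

5'-TGCTTCGGACTCCTAAGAAG-3'

The forward primer binds at positions 47–57, so an 82 bp product ends at position 47 + 82 − 1 = 128.
The reverse primer anneals to the top strand over positions 109–128, i.e. to CTTCTTAGGAGTCCGAAGCA.
Its sequence written 5'→3' is the reverse complement: TGCTTCGGACTCCTAAGAAG.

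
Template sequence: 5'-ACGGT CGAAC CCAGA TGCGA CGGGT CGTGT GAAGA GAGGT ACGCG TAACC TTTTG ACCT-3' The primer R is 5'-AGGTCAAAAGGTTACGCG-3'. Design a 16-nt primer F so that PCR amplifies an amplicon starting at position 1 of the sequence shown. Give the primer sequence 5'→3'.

5'-ACGGTCGAACCCAGAT-3'

The reverse primer's reverse complement CGCGTAACCTTTTGACCT matches the template at positions 42–59; the product starts at position 1.
The forward primer is identical to the top strand over positions 1–16: ACGGTCGAACCCAGAT.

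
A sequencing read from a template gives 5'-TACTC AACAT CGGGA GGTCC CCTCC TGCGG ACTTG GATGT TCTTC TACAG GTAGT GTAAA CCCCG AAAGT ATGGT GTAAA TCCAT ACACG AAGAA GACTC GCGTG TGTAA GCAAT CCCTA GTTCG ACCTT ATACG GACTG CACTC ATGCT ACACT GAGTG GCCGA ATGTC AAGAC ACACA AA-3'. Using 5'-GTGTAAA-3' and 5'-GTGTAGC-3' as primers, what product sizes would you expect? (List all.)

The forward primer GTGTAAA matches the top strand at positions 54–60, 74–80.
The reverse primer's reverse complement is GCTACAC, matching at positions 148–154.
Each forward site pairs with the reverse site to give a product ending at position 154: sizes 101, 81 bp.

101 bp, 81 bp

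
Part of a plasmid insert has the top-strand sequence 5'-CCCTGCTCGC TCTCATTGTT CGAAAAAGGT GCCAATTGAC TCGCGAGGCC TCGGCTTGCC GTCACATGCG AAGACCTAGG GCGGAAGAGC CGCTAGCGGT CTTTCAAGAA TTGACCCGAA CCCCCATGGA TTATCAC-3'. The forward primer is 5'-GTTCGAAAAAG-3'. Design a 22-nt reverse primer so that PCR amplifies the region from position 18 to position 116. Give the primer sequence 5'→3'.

5'-GGTCAATTCTTGAAAGACCGCT-3'

The product's 3' end on the top strand is position 116.
The reverse primer anneals to the top strand over positions 95–116, i.e. to AGCGGTCTTTCAAGAATTGACC.
Its sequence written 5'→3' is the reverse complement: GGTCAATTCTTGAAAGACCGCT.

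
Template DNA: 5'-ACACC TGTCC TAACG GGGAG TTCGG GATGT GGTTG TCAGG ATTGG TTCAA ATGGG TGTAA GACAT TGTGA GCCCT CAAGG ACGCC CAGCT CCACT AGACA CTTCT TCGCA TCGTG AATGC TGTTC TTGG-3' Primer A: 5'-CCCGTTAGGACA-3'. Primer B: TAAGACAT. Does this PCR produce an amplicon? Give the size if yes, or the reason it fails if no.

Primer A (CCCGTTAGGACA) has reverse complement TGTCCTAACGGG, which matches the top strand at positions 6–17; primer A anneals to the top strand there with its 3' end pointing upstream toward position 6.
Primer B (TAAGACAT) matches the top strand directly at positions 58–65; it anneals to the bottom strand with its 3' end pointing downstream toward position 65.
The 3' ends diverge (primer A extends toward position 1, primer B toward position 129), so the primers never converge on a shared product.

No product — the primers' 3' ends point away from each other.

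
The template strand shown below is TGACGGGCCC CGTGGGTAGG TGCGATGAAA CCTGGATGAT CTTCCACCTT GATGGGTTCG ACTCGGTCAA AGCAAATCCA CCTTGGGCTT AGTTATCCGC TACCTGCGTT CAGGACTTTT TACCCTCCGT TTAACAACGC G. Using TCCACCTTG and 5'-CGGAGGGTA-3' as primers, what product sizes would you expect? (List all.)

87 bp, 53 bp

The forward primer TCCACCTTG matches the top strand at positions 43–51, 77–85.
The reverse primer's reverse complement is TACCCTCCG, matching at positions 121–129.
Each forward site pairs with the reverse site to give a product ending at position 129: sizes 87, 53 bp.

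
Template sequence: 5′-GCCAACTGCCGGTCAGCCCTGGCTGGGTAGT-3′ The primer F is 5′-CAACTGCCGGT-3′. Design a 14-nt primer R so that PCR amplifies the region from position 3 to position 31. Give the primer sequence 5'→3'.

5'-ACTACCCAGCCAGG-3'

The product's 3' end on the top strand is position 31.
The reverse primer anneals to the top strand over positions 18–31, i.e. to CCTGGCTGGGTAGT.
Its sequence written 5'→3' is the reverse complement: ACTACCCAGCCAGG.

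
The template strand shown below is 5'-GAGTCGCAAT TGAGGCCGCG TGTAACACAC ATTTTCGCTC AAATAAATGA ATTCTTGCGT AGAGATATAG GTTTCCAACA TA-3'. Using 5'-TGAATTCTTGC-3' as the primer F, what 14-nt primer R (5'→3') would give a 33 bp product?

5'-TGTTGGAAACCTAT-3'

The forward primer binds at positions 48–58, so a 33 bp product ends at position 48 + 33 − 1 = 80.
The reverse primer anneals to the top strand over positions 67–80, i.e. to ATAGGTTTCCAACA.
Its sequence written 5'→3' is the reverse complement: TGTTGGAAACCTAT.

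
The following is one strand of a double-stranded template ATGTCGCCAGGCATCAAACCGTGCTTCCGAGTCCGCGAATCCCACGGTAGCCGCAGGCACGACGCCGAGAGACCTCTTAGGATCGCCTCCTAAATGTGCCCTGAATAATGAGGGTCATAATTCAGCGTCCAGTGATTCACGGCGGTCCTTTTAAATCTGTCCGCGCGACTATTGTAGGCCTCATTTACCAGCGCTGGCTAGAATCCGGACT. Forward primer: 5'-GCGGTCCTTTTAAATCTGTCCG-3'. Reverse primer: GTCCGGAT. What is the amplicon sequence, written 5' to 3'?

The forward primer matches the template at positions 142–163.
Reverse complement of the reverse primer: ATCCGGAC. This occurs on the top strand at positions 203–210.
The product is the template from position 142 through 210 (69 bp).

5'-GCGGTCCTTTTAAATCTGTCCGCGCGACTATTGTAGGCCTCATTTACCAGCGCTGGCTAGAATCCGGAC-3'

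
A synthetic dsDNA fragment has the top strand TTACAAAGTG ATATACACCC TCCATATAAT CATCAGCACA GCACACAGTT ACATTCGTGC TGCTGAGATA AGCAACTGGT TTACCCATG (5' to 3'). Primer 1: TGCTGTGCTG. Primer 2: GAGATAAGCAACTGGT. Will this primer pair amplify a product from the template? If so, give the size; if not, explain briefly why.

No product — the primers' 3' ends point away from each other.

Primer 1 (TGCTGTGCTG) has reverse complement CAGCACAGCA, which matches the top strand at positions 34–43; primer 1 anneals to the top strand there with its 3' end pointing upstream toward position 34.
Primer 2 (GAGATAAGCAACTGGT) matches the top strand directly at positions 65–80; it anneals to the bottom strand with its 3' end pointing downstream toward position 80.
The 3' ends diverge (primer 1 extends toward position 1, primer 2 toward position 89), so the primers never converge on a shared product.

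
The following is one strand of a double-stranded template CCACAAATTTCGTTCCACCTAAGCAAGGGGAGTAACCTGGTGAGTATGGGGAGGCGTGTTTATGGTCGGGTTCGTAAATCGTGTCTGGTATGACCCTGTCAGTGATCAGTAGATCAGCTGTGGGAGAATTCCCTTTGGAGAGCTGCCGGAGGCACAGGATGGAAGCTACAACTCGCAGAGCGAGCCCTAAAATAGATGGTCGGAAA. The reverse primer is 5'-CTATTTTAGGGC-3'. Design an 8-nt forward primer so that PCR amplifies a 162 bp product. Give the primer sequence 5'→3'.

The reverse primer's reverse complement GCCCTAAAATAG matches the template at positions 184–195, so the product ends at position 195.
A 162 bp product then starts at position 195 − 162 + 1 = 34.
The forward primer is identical to the top strand there: AACCTGGT.

5'-AACCTGGT-3'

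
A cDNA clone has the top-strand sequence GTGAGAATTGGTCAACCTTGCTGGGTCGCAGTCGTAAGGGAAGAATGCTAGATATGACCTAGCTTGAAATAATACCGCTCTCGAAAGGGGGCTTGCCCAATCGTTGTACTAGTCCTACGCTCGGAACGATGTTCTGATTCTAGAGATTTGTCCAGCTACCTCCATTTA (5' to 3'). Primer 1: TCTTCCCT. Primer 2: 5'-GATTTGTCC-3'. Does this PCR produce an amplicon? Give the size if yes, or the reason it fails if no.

No product — the primers' 3' ends point away from each other.

Primer 1 (TCTTCCCT) has reverse complement AGGGAAGA, which matches the top strand at positions 37–44; primer 1 anneals to the top strand there with its 3' end pointing upstream toward position 37.
Primer 2 (GATTTGTCC) matches the top strand directly at positions 145–153; it anneals to the bottom strand with its 3' end pointing downstream toward position 153.
The 3' ends diverge (primer 1 extends toward position 1, primer 2 toward position 168), so the primers never converge on a shared product.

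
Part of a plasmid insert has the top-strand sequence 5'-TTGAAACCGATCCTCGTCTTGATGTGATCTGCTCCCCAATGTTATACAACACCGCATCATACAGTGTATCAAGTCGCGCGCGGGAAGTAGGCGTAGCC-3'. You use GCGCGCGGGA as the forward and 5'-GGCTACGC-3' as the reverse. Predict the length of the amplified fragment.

The forward primer matches the template at positions 76–85.
Taking the reverse complement of GGCTACGC gives GCGTAGCC, found at positions 91–98 on the template; the primer anneals here to the top strand with its 3' end pointing upstream.
Product length = (reverse-primer end) − (forward-primer start) + 1 = 98 − 76 + 1 = 23 bp.

23 bp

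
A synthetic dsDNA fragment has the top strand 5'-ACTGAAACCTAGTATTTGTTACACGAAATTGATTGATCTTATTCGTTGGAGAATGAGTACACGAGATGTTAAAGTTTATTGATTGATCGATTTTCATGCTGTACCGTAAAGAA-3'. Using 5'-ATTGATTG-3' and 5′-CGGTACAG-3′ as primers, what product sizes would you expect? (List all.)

The forward primer ATTGATTG matches the top strand at positions 28–35, 78–85.
The reverse primer's reverse complement is CTGTACCG, matching at positions 99–106.
Each forward site pairs with the reverse site to give a product ending at position 106: sizes 79, 29 bp.

79 bp, 29 bp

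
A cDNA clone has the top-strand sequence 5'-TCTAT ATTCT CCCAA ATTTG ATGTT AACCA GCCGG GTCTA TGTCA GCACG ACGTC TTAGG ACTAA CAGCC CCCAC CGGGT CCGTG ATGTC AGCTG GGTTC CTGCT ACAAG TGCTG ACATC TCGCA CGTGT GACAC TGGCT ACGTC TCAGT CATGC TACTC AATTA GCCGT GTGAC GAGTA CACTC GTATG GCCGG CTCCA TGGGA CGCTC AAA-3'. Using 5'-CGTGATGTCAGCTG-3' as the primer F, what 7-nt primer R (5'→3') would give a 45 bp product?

The forward primer binds at positions 82–95, so a 45 bp product ends at position 82 + 45 − 1 = 126.
The reverse primer anneals to the top strand over positions 120–126, i.e. to CTCGCAC.
Its sequence written 5'→3' is the reverse complement: GTGCGAG.

5'-GTGCGAG-3'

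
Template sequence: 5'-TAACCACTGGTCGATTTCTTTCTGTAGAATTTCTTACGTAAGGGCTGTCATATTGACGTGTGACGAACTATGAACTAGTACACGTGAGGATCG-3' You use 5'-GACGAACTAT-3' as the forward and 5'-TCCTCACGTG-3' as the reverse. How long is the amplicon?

Forward primer GACGAACTAT is found on the top strand at positions 62–71.
The reverse primer's reverse complement is CACGTGAGGA, which matches the template at positions 81–90.
The product runs from position 62 to position 90, so its length is 90 − 62 + 1 = 29 bp.

29 bp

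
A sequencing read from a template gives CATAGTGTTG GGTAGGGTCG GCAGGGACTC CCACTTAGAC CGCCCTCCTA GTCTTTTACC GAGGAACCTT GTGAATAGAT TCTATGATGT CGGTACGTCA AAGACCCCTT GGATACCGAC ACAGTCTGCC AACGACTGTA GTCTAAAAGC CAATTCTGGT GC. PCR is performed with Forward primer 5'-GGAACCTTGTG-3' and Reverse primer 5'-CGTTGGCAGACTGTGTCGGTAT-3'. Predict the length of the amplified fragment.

The forward primer matches the template at positions 63–73.
Taking the reverse complement of CGTTGGCAGACTGTGTCGGTAT gives ATACCGACACAGTCTGCCAACG, found at positions 113–134 on the template; the primer anneals here to the top strand with its 3' end pointing upstream.
Amplicon spans positions 63–134: 72 bp.

72 bp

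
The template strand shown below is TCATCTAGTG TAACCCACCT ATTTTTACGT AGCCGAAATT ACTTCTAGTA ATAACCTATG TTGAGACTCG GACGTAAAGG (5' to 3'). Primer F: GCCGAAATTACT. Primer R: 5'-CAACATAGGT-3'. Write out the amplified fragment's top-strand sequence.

5'-GCCGAAATTACTTCTAGTAATAACCTATGTTG-3'

Forward primer GCCGAAATTACT is found on the top strand at positions 32–43.
The reverse primer's reverse complement is ACCTATGTTG, which matches the template at positions 54–63.
The product is the template from position 32 through 63 (32 bp).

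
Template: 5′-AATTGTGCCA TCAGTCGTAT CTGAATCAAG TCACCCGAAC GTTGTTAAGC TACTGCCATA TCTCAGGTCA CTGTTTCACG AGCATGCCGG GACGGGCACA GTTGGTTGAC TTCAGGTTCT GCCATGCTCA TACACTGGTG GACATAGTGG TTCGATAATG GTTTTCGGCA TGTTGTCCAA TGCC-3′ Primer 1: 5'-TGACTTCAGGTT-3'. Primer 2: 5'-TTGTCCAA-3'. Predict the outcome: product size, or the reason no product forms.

Primer 1 (TGACTTCAGGTT) matches the top strand at positions 107–118 (3' end points downstream).
Primer 2 (TTGTCCAA) also matches the top strand directly, at positions 173–180 — its reverse complement TTGGACAA is not present.
Both primers anneal to the bottom strand with 3' ends pointing the same way, so neither can prime synthesis back toward the other.

No product — both primers anneal to the same strand and extend in the same direction.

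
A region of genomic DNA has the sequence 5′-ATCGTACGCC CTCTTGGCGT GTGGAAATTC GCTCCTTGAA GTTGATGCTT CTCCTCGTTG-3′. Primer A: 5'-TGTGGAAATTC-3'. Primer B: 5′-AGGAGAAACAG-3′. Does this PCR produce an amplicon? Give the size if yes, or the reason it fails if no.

Primer B (AGGAGAAACAG) does not match the top strand, and its reverse complement CTGTTTCTCCT does not match either.
With no annealing site for primer B, no amplification occurs.

No product — primer B has no binding site in the template.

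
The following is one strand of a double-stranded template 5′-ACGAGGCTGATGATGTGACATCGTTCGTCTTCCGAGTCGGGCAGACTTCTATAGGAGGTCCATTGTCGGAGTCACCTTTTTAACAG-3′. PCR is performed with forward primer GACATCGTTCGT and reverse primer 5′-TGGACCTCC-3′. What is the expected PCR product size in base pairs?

Forward primer GACATCGTTCGT is found on the top strand at positions 17–28.
Taking the reverse complement of TGGACCTCC gives GGAGGTCCA, found at positions 54–62 on the template; the primer anneals here to the top strand with its 3' end pointing upstream.
Product length = (reverse-primer end) − (forward-primer start) + 1 = 62 − 17 + 1 = 46 bp.

46 bp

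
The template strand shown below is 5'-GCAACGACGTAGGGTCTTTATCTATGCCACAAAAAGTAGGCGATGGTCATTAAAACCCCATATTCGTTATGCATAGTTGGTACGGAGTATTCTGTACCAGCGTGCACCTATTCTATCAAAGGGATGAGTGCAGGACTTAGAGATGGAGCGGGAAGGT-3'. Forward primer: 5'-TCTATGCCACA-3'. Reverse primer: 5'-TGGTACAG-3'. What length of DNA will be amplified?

79 bp

The forward primer matches the template at positions 21–31.
Taking the reverse complement of TGGTACAG gives CTGTACCA, found at positions 92–99 on the template; the primer anneals here to the top strand with its 3' end pointing upstream.
The product runs from position 21 to position 99, so its length is 99 − 21 + 1 = 79 bp.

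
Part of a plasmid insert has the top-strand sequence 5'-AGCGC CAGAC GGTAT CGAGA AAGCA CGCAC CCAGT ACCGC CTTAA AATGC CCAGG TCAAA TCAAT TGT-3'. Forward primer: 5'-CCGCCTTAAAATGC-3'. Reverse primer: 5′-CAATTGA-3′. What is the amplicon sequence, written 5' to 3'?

5'-CCGCCTTAAAATGCCCAGGTCAAATCAATTG-3'

Forward primer CCGCCTTAAAATGC is found on the top strand at positions 37–50.
The reverse primer's reverse complement is TCAATTG, which matches the template at positions 61–67.
The product is the template from position 37 through 67 (31 bp).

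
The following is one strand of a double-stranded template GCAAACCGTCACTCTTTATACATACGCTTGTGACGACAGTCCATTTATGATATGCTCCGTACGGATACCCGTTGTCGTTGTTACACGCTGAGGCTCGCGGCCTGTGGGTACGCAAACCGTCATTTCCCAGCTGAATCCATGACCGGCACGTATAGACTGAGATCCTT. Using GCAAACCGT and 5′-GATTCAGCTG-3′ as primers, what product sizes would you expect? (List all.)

137 bp, 26 bp

The forward primer GCAAACCGT matches the top strand at positions 1–9, 112–120.
The reverse primer's reverse complement is CAGCTGAATC, matching at positions 128–137.
Each forward site pairs with the reverse site to give a product ending at position 137: sizes 137, 26 bp.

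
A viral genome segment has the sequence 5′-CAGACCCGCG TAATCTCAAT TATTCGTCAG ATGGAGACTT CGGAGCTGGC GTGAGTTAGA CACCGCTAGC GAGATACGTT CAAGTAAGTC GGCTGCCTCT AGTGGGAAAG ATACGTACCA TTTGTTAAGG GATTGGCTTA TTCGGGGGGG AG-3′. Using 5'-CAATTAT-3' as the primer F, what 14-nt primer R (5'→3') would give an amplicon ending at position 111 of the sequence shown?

5'-TCTTTCCCACTAGA-3'

The forward primer binds at positions 17–23; the product's 3' end on the top strand is position 111.
The reverse primer anneals to the top strand over positions 98–111, i.e. to TCTAGTGGGAAAGA.
Its sequence written 5'→3' is the reverse complement: TCTTTCCCACTAGA.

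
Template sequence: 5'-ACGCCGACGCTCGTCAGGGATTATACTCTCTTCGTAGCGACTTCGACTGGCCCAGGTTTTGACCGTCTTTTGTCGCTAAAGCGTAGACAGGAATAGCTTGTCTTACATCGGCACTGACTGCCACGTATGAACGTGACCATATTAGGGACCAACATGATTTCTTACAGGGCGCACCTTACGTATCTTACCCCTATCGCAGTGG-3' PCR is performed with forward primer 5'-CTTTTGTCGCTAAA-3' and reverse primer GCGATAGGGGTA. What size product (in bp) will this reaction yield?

Scanning the template, CTTTTGTCGCTAAA occurs at positions 67–80; this primer anneals to the bottom strand there with its 3' end pointing downstream.
Reverse complement of the reverse primer: TACCCCTATCGC. This occurs on the top strand at positions 186–197.
Amplicon spans positions 67–197: 131 bp.

131 bp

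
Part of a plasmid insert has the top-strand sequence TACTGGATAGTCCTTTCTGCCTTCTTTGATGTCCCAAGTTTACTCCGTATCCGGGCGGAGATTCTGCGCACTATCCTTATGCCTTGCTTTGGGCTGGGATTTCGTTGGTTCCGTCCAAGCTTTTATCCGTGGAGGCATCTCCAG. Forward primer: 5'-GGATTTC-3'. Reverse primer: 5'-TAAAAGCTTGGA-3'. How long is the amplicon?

Forward primer GGATTTC is found on the top strand at positions 97–103.
Reverse complement of the reverse primer: TCCAAGCTTTTA. This occurs on the top strand at positions 114–125.
The product runs from position 97 to position 125, so its length is 125 − 97 + 1 = 29 bp.

29 bp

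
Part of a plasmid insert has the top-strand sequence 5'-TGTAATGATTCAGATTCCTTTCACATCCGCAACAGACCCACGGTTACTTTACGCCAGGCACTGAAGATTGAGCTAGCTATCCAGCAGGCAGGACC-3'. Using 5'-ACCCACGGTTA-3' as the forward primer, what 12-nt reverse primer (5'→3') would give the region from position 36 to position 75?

5'-TAGCTCAATCTT-3'

The product's 3' end on the top strand is position 75.
The reverse primer anneals to the top strand over positions 64–75, i.e. to AAGATTGAGCTA.
Its sequence written 5'→3' is the reverse complement: TAGCTCAATCTT.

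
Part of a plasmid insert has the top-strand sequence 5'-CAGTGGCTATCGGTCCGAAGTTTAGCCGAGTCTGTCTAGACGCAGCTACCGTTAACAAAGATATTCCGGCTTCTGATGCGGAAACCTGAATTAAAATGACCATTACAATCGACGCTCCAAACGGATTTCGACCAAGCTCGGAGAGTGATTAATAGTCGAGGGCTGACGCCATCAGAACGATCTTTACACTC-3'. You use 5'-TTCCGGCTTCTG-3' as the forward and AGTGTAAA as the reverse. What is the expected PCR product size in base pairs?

The forward primer matches the template at positions 64–75.
The reverse primer's reverse complement is TTTACACT, which matches the template at positions 183–190.
Product length = (reverse-primer end) − (forward-primer start) + 1 = 190 − 64 + 1 = 127 bp.

127 bp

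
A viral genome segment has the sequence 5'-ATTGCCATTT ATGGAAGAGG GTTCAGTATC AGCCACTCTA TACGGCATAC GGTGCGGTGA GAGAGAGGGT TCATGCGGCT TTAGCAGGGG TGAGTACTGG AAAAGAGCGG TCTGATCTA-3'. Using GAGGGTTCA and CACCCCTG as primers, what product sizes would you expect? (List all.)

The forward primer GAGGGTTCA matches the top strand at positions 17–25, 65–73.
The reverse primer's reverse complement is CAGGGGTG, matching at positions 85–92.
Each forward site pairs with the reverse site to give a product ending at position 92: sizes 76, 28 bp.

76 bp, 28 bp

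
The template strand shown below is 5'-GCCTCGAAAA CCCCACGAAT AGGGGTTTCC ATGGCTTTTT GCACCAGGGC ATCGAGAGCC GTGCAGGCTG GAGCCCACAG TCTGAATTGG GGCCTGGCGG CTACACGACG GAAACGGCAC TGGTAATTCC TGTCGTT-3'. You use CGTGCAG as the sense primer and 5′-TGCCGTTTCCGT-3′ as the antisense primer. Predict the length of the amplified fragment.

The forward primer matches the template at positions 60–66.
Taking the reverse complement of TGCCGTTTCCGT gives ACGGAAACGGCA, found at positions 108–119 on the template; the primer anneals here to the top strand with its 3' end pointing upstream.
Product length = (reverse-primer end) − (forward-primer start) + 1 = 119 − 60 + 1 = 60 bp.

60 bp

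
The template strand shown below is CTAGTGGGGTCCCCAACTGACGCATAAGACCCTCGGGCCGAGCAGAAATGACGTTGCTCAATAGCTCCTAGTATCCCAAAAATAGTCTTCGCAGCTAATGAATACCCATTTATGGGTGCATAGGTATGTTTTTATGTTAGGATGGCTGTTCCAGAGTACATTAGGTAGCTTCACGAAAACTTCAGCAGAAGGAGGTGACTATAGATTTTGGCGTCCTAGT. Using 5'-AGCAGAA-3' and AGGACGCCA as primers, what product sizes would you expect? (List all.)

177 bp, 34 bp

The forward primer AGCAGAA matches the top strand at positions 41–47, 184–190.
The reverse primer's reverse complement is TGGCGTCCT, matching at positions 209–217.
Each forward site pairs with the reverse site to give a product ending at position 217: sizes 177, 34 bp.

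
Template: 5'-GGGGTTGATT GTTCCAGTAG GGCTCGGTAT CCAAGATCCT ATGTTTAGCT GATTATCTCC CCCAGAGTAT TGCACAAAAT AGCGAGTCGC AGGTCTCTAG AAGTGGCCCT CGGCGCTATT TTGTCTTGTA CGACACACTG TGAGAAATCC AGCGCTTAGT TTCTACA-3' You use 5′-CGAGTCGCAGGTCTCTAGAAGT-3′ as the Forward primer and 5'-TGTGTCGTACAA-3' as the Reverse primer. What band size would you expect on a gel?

55 bp

Forward primer CGAGTCGCAGGTCTCTAGAAGT is found on the top strand at positions 83–104.
The reverse primer's reverse complement is TTGTACGACACA, which matches the template at positions 126–137.
The product runs from position 83 to position 137, so its length is 137 − 83 + 1 = 55 bp.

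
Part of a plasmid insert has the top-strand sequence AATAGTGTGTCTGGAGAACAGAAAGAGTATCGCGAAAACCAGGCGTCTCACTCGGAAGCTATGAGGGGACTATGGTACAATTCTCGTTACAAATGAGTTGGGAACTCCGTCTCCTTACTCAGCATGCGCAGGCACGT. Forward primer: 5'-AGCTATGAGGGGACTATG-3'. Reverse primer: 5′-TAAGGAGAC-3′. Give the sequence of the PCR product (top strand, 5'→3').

5'-AGCTATGAGGGGACTATGGTACAATTCTCGTTACAAATGAGTTGGGAACTCCGTCTCCTTA-3'

The forward primer matches the template at positions 57–74.
The reverse primer's reverse complement is GTCTCCTTA, which matches the template at positions 109–117.
The product is the template from position 57 through 117 (61 bp).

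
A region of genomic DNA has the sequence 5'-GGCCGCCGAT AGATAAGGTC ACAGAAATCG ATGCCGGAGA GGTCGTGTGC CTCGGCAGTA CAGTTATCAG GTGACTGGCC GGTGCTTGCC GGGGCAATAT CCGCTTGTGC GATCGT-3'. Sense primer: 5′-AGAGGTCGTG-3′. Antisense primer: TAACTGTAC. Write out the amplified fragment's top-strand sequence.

5'-AGAGGTCGTGTGCCTCGGCAGTACAGTTA-3'

The forward primer matches the template at positions 38–47.
Reverse complement of the reverse primer: GTACAGTTA. This occurs on the top strand at positions 58–66.
The product is the template from position 38 through 66 (29 bp).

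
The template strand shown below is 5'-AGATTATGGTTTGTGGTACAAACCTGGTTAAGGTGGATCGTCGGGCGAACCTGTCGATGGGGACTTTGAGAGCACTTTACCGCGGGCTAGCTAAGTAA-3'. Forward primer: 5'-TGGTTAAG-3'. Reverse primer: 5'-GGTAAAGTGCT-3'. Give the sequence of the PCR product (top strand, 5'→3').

Scanning the template, TGGTTAAG occurs at positions 25–32; this primer anneals to the bottom strand there with its 3' end pointing downstream.
Reverse complement of the reverse primer: AGCACTTTACC. This occurs on the top strand at positions 71–81.
The product is the template from position 25 through 81 (57 bp).

5'-TGGTTAAGGTGGATCGTCGGGCGAACCTGTCGATGGGGACTTTGAGAGCACTTTACC-3'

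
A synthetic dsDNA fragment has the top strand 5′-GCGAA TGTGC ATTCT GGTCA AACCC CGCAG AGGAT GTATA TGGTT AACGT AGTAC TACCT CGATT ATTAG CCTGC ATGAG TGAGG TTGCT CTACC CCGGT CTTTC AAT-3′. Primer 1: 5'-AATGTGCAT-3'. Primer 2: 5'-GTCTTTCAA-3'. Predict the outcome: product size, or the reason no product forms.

Primer 1 (AATGTGCAT) matches the top strand at positions 4–12 (3' end points downstream).
Primer 2 (GTCTTTCAA) also matches the top strand directly, at positions 99–107 — its reverse complement TTGAAAGAC is not present.
Both primers anneal to the bottom strand with 3' ends pointing the same way, so neither can prime synthesis back toward the other.

No product — both primers anneal to the same strand and extend in the same direction.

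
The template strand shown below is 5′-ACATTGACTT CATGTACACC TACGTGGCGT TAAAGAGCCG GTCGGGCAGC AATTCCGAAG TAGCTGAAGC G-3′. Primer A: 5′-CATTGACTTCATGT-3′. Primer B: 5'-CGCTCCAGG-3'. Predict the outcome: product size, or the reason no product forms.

No product — primer B has no binding site in the template.

Primer B (CGCTCCAGG) does not match the top strand, and its reverse complement CCTGGAGCG does not match either.
With no annealing site for primer B, no amplification occurs.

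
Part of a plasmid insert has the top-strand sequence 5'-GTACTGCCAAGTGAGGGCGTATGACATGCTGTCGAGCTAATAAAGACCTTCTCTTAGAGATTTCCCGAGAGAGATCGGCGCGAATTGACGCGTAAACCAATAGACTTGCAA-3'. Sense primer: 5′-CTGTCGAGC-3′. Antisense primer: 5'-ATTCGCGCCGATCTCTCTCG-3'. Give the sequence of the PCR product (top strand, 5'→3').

5'-CTGTCGAGCTAATAAAGACCTTCTCTTAGAGATTTCCCGAGAGAGATCGGCGCGAAT-3'

The forward primer matches the template at positions 29–37.
Reverse complement of the reverse primer: CGAGAGAGATCGGCGCGAAT. This occurs on the top strand at positions 66–85.
The product is the template from position 29 through 85 (57 bp).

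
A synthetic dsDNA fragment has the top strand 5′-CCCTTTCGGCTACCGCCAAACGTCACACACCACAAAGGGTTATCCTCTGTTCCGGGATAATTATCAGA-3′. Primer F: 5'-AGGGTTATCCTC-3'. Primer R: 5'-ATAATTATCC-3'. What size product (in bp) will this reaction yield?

The forward primer matches the template at positions 36–47.
Taking the reverse complement of ATAATTATCC gives GGATAATTAT, found at positions 55–64 on the template; the primer anneals here to the top strand with its 3' end pointing upstream.
Amplicon spans positions 36–64: 29 bp.

29 bp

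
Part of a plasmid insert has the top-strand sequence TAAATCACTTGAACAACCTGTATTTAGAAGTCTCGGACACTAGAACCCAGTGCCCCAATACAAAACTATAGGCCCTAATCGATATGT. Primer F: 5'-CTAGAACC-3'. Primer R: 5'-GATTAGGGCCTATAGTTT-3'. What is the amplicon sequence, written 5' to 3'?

Forward primer CTAGAACC is found on the top strand at positions 40–47.
The reverse primer's reverse complement is AAACTATAGGCCCTAATC, which matches the template at positions 63–80.
The product is the template from position 40 through 80 (41 bp).

5'-CTAGAACCCAGTGCCCCAATACAAAACTATAGGCCCTAATC-3'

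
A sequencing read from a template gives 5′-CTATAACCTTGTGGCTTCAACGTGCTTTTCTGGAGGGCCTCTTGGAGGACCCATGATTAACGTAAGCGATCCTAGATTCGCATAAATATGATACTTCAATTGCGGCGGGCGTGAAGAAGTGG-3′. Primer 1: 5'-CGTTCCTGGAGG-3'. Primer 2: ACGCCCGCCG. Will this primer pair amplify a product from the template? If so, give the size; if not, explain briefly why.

Primer 1 (CGTTCCTGGAGG) does not match the top strand, and its reverse complement CCTCCAGGAACG does not match either.
With no annealing site for primer 1, no amplification occurs.

No product — primer 1 has no binding site in the template.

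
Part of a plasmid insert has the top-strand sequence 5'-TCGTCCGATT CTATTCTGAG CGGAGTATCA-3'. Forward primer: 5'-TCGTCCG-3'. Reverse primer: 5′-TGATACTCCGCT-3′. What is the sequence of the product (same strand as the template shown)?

5'-TCGTCCGATTCTATTCTGAGCGGAGTATCA-3'

Scanning the template, TCGTCCG occurs at positions 1–7; this primer anneals to the bottom strand there with its 3' end pointing downstream.
The reverse primer's reverse complement is AGCGGAGTATCA, which matches the template at positions 19–30.
The product is the template from position 1 through 30 (30 bp).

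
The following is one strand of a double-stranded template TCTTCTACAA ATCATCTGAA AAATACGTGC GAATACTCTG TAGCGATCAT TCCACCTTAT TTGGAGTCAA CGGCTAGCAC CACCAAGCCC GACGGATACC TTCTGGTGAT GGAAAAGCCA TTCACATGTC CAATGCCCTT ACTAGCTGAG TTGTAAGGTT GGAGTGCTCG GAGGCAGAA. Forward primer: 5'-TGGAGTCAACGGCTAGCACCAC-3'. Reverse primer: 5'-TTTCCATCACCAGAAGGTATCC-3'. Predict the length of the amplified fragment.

The forward primer matches the template at positions 62–83.
Reverse complement of the reverse primer: GGATACCTTCTGGTGATGGAAA. This occurs on the top strand at positions 94–115.
Product length = (reverse-primer end) − (forward-primer start) + 1 = 115 − 62 + 1 = 54 bp.

54 bp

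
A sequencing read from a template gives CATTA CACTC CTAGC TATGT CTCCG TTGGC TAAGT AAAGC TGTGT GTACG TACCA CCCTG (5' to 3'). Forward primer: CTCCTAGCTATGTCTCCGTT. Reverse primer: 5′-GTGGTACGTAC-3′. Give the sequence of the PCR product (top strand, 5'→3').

5'-CTCCTAGCTATGTCTCCGTTGGCTAAGTAAAGCTGTGTGTACGTACCAC-3'

Scanning the template, CTCCTAGCTATGTCTCCGTT occurs at positions 8–27; this primer anneals to the bottom strand there with its 3' end pointing downstream.
Reverse complement of the reverse primer: GTACGTACCAC. This occurs on the top strand at positions 46–56.
The product is the template from position 8 through 56 (49 bp).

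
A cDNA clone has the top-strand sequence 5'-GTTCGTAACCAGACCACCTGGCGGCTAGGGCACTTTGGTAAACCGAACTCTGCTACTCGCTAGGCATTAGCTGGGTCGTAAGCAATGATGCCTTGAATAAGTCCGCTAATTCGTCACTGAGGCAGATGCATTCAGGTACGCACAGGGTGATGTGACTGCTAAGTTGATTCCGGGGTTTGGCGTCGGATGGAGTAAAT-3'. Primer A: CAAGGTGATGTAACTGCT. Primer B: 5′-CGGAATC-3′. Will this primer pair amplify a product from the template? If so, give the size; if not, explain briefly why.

Primer A (CAAGGTGATGTAACTGCT) does not match the top strand, and its reverse complement AGCAGTTACATCACCTTG does not match either.
With no annealing site for primer A, no amplification occurs.

No product — primer A has no binding site in the template.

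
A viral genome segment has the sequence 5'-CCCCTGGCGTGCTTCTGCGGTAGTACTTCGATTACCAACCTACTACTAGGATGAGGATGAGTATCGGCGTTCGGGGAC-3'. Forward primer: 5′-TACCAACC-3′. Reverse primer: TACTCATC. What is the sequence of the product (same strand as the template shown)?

5'-TACCAACCTACTACTAGGATGAGGATGAGTA-3'

Scanning the template, TACCAACC occurs at positions 33–40; this primer anneals to the bottom strand there with its 3' end pointing downstream.
Reverse complement of the reverse primer: GATGAGTA. This occurs on the top strand at positions 56–63.
The product is the template from position 33 through 63 (31 bp).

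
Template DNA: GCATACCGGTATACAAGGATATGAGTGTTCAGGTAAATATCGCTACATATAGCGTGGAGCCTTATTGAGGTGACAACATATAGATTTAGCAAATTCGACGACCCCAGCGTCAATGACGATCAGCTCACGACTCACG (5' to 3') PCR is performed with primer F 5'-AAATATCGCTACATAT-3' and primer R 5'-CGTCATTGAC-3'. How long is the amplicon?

Scanning the template, AAATATCGCTACATAT occurs at positions 35–50; this primer anneals to the bottom strand there with its 3' end pointing downstream.
The reverse primer's reverse complement is GTCAATGACG, which matches the template at positions 109–118.
The product runs from position 35 to position 118, so its length is 118 − 35 + 1 = 84 bp.

84 bp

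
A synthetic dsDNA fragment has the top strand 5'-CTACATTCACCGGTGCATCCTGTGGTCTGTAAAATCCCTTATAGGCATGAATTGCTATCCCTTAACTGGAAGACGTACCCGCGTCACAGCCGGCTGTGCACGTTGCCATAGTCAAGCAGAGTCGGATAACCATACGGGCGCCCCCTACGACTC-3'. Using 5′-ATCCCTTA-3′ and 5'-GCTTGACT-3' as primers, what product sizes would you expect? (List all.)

84 bp, 61 bp

The forward primer ATCCCTTA matches the top strand at positions 34–41, 57–64.
The reverse primer's reverse complement is AGTCAAGC, matching at positions 110–117.
Each forward site pairs with the reverse site to give a product ending at position 117: sizes 84, 61 bp.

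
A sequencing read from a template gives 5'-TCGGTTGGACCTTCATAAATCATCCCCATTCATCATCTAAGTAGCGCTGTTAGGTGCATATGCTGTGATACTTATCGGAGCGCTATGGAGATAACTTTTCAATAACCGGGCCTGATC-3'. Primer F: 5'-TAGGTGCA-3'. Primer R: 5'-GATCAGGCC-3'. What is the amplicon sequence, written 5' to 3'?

5'-TAGGTGCATATGCTGTGATACTTATCGGAGCGCTATGGAGATAACTTTTCAATAACCGGGCCTGATC-3'

The forward primer matches the template at positions 51–58.
Taking the reverse complement of GATCAGGCC gives GGCCTGATC, found at positions 109–117 on the template; the primer anneals here to the top strand with its 3' end pointing upstream.
The product is the template from position 51 through 117 (67 bp).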